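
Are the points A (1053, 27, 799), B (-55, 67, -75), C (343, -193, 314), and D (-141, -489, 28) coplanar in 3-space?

The four points are coplanar iff the 3×3 determinant with rows AB, AC, AD is zero.
Rows: (-1108, 40, -874), (-710, -220, -485), (-1194, -516, -771).
Expanding along the first row: (-1108)(-80640) − (40)(-31680) + (-874)(103680) = 0.
Zero determinant ⇒ coplanar.

Yes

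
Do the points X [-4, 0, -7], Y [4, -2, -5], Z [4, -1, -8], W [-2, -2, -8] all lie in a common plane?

No

The four points are coplanar iff the 3×3 determinant with rows XY, XZ, XW is zero.
Rows: (8, -2, 2), (8, -1, -1), (2, -2, -1).
Expanding along the first row: (8)(-1) − (-2)(-6) + (2)(-14) = -48.
Nonzero ⇒ not coplanar.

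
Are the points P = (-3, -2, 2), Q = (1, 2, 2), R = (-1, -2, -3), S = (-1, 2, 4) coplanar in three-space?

With P as base: PQ = (4, 4, 0), PR = (2, 0, -5), PS = (2, 4, 2).
PR × PS = (20, -14, 8).
PQ · (PR × PS) = 24.
Since 24 ≠ 0, the four points are not coplanar.

No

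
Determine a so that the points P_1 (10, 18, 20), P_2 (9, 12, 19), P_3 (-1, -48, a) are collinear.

9

Direction P_1P_2 = (-1, -6, -1). From the x-coordinate of P_3, the parameter along the line is τ = (-1 − 10)/(-1) = 11.
Then a = 20 + 11·(-1) = 9.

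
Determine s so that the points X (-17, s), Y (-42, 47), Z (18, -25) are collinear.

Collinearity: (X − Y) must be parallel to (Z − Y) = (60, -72).
Cross-multiplying the components: (s − 47)·(60) = (25)·(-72).
Solving gives s = 17.

17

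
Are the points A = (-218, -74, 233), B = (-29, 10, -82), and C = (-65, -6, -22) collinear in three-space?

AB = (189, 84, -315), AC = (153, 68, -255).
AB × AC = (0, 0, 0).
The cross product vanishes, so the three points are collinear.

Yes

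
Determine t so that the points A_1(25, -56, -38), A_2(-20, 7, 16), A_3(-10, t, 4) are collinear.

-7

Direction A_1A_2 = (-45, 63, 54). From the x-coordinate of A_3, the parameter along the line is τ = (-10 − 25)/(-45) = 7/9.
Then t = (-56) + 7/9·(63) = -7.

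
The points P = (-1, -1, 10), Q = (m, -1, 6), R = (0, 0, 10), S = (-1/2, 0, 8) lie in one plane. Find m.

-2

Normal to plane PRS: n = (-2, 2, 1/2); plane equation n·X = 5.
Requiring n·Q = 5: (-2)m + (1) = 5.
So m = -2.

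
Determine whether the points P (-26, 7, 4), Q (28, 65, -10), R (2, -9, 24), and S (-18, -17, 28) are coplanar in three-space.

No

A normal to the plane through P, Q, R is n = PQ × PR = (936, -1472, -2488).
The plane has equation n·X = -44592. For S: n·S = -61488.
-61488 ≠ -44592, so S is off the plane.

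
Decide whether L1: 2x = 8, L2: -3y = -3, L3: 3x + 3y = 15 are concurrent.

Yes

Intersecting L1 and L2: solving the 2×2 system gives (x, y) = (4, 1).
Substitute into L3: (3)(4) + (3)(1) = 15.
This equals 15, so (4, 1) lies on all three lines and they are concurrent.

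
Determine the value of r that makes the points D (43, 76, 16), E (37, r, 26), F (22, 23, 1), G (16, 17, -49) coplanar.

Normal to plane DFG: n = (2560, -960, -192); plane equation n·P = 34048.
Requiring n·E = 34048: (-960)r + (89728) = 34048.
So r = 58.

58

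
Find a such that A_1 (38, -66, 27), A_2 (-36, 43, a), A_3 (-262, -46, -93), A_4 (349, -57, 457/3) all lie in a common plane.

The points are coplanar iff A_1A_2 · (A_1A_3 × A_1A_4) = 0.
Expanding, this is linear in a: (-8920)a + (17840/3) = 0.
So a = 2/3.

2/3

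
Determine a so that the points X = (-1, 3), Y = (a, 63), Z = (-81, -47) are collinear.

95

The three points are collinear iff det[XY; XZ] = 0.
This determinant is linear in a: (-50)a + (4750) = 0, so a = 95.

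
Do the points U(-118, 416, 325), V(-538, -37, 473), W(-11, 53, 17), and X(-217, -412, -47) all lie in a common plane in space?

A normal to the plane through U, V, W is n = UV × UW = (193248, -113524, 200931).
The plane has equation n·P = -4726673. For X: n·X = -4606685.
-4606685 ≠ -4726673, so X is off the plane.

No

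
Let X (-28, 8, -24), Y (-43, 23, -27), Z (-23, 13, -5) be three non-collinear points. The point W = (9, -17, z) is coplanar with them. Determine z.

5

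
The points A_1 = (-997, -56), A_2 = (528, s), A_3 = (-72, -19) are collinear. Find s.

5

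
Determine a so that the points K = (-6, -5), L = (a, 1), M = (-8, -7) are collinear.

0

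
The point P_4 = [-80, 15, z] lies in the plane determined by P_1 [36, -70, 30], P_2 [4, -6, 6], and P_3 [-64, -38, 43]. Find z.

A normal to the plane is n = P_1P_2 × P_1P_3 = (1600, 2816, 5376).
P_4 lies in the plane iff n · P_1P_4 = 0.
This gives (5376)z + (-107520) = 0, so z = 20.

20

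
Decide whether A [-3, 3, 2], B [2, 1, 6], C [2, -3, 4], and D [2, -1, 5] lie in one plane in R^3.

Yes

A normal to the plane through A, B, C is n = AB × AC = (20, 10, -20).
The plane has equation n·P = -70. For D: n·D = -70.
Equal, so D lies in the plane and all four are coplanar.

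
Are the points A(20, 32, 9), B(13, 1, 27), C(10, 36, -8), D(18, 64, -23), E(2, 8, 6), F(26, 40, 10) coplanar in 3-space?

No

The plane through A, B, C has normal n = AB × AC = (455, -299, -338) and equation n·P = -3510.
Checking the remaining points: n·D = -3172, n·E = -3510, n·F = -3510.
Since n·D = -3172 ≠ -3510, D is off the plane and the points are not all coplanar.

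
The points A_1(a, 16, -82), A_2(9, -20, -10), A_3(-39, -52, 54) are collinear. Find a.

63

Direction A_2A_3 = (-48, -32, 64). From the y-coordinate of A_1, the parameter along the line is τ = (16 − (-20))/(-32) = -9/8.
Then a = 9 + (-9/8)·(-48) = 63.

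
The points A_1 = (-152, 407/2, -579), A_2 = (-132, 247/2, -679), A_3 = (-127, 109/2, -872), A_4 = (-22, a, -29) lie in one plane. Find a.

67/2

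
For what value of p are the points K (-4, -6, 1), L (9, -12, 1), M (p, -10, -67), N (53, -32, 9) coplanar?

Normal to plane KLN: n = (-48, -104, 4); plane equation n·P = 820.
Requiring n·M = 820: (-48)p + (772) = 820.
So p = -1.

-1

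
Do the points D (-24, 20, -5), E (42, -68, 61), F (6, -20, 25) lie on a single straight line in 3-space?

Yes

DE = (66, -88, 66), DF = (30, -40, 30).
Each component of DF is 5/11 times the corresponding component of DE, so DF = 5/11·DE and the points are collinear.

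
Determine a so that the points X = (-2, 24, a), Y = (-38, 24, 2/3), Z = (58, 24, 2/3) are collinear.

Collinearity requires XY × XZ = 0; each component is linear in a.
The y-component gives (-96)a + (64) = 0, so a = 2/3.
The remaining components then also vanish.

2/3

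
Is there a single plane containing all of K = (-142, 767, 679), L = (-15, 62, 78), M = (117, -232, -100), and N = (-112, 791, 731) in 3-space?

Yes

The four points are coplanar iff the 3×3 determinant with rows KL, KM, KN is zero.
Rows: (127, -705, -601), (259, -999, -779), (30, 24, 52).
Expanding along the first row: (127)(-33252) − (-705)(36838) + (-601)(36186) = 0.
Zero determinant ⇒ coplanar.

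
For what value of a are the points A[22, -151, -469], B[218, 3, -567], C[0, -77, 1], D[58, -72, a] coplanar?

-232

The points are coplanar iff AB · (AC × AD) = 0.
Expanding, this is linear in a: (17892)a + (4150944) = 0.
So a = -232.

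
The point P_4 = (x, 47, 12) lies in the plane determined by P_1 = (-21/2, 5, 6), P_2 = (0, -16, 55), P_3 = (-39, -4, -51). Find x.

25/2

The plane through P_1, P_2, P_3 has equation 1638x − 798y − 693z = -25347.
Substituting P_4: (1638)x + (-45822) = -25347, so x = 25/2.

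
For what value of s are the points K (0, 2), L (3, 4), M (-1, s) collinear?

4/3

The three points are collinear iff det[KL; KM] = 0.
This determinant is linear in s: (3)s + (-4) = 0, so s = 4/3.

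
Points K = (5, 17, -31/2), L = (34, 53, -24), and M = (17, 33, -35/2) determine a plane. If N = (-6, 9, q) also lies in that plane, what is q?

A normal to the plane is n = KL × KM = (64, -44, 32).
N lies in the plane iff n · KN = 0.
This gives (32)q + (144) = 0, so q = -9/2.

-9/2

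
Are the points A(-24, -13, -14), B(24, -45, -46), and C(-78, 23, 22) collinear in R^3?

Yes

AB = (48, -32, -32), AC = (-54, 36, 36).
Each component of AC is -9/8 times the corresponding component of AB, so AC = -9/8·AB and the points are collinear.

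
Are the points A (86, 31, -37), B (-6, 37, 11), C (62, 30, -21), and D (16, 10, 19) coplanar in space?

No

With A as base: AB = (-92, 6, 48), AC = (-24, -1, 16), AD = (-70, -21, 56).
AC × AD = (280, 224, 434).
AB · (AC × AD) = -3584.
Since -3584 ≠ 0, the four points are not coplanar.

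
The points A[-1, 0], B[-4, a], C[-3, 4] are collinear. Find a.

The three points are collinear iff det[AB; AC] = 0.
This determinant is linear in a: (2)a + (-12) = 0, so a = 6.

6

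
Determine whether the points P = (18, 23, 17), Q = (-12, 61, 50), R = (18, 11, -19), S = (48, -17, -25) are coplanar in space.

The four points are coplanar iff the 3×3 determinant with rows PQ, PR, PS is zero.
Rows: (-30, 38, 33), (0, -12, -36), (30, -40, -42).
Expanding along the first row: (-30)(-936) − (38)(1080) + (33)(360) = -1080.
Nonzero ⇒ not coplanar.

No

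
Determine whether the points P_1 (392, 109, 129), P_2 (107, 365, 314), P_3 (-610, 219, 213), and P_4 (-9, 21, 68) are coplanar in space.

No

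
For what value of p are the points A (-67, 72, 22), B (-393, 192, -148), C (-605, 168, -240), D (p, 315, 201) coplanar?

The points are coplanar iff AB · (AC × AD) = 0.
Expanding, this is linear in p: (-15120)p + (6410880) = 0.
So p = 424.

424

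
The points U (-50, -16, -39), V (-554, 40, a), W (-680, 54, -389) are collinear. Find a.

Collinearity requires UV × UW = 0; each component is linear in a.
The x-component gives (-70)a + (-22330) = 0, so a = -319.
The remaining components then also vanish.

-319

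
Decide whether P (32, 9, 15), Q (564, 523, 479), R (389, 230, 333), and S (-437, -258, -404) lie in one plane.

The four points are coplanar iff the 3×3 determinant with rows PQ, PR, PS is zero.
Rows: (532, 514, 464), (357, 221, 318), (-469, -267, -419).
Expanding along the first row: (532)(-7693) − (514)(-441) + (464)(8330) = -882.
Nonzero ⇒ not coplanar.

No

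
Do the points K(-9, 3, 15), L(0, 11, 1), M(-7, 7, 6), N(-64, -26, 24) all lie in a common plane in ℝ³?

No

With K as base: KL = (9, 8, -14), KM = (2, 4, -9), KN = (-55, -29, 9).
KM × KN = (-225, 477, 162).
KL · (KM × KN) = -477.
Since -477 ≠ 0, the four points are not coplanar.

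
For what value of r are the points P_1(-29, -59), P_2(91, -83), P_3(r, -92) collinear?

Collinearity: (P_3 − P_1) must be parallel to (P_2 − P_1) = (120, -24).
Cross-multiplying the components: (r − (-29))·(-24) = (-33)·(120).
Solving gives r = 136.

136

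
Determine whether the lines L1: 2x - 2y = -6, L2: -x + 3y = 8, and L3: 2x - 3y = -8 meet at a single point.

Intersecting L1 and L2: solving the 2×2 system gives (x, y) = (-1/2, 5/2).
Substitute into L3: (2)(-1/2) + (-3)(5/2) = -17/2.
But L3 requires -8 ≠ -17/2, so the three lines have no common point.

No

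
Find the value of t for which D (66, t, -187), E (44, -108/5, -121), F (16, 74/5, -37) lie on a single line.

Collinearity requires DE × DF = 0; each component is linear in t.
The x-component gives (-84)t + (-21084/5) = 0, so t = -251/5.
The remaining components then also vanish.

-251/5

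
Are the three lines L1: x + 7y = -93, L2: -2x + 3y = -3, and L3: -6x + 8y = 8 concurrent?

Lines aᵢx + bᵢy = cᵢ with pairwise distinct directions are concurrent exactly when det[aᵢ bᵢ cᵢ] = 0.
Here the determinant is 100.
Nonzero, so no common point exists.

No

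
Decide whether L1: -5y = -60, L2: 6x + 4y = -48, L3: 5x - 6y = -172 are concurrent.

No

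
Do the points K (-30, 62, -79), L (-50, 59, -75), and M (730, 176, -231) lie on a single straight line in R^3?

Yes

KL = (-20, -3, 4), KM = (760, 114, -152).
KL × KM = (0, 0, 0).
The cross product vanishes, so the three points are collinear.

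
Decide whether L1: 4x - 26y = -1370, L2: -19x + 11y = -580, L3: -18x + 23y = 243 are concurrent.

Yes

The three lines meet at one point iff the augmented coefficient matrix [aᵢ bᵢ cᵢ] has rank < 3, i.e. its determinant vanishes.
Here the determinant is 0.
It vanishes, so the lines are concurrent at (67, 63).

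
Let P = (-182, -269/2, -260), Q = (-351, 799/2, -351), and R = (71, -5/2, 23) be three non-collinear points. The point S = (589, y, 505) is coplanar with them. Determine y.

-701/2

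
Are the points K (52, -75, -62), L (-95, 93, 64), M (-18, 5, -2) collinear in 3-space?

Yes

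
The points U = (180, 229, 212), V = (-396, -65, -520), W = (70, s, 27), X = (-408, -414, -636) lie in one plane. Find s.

19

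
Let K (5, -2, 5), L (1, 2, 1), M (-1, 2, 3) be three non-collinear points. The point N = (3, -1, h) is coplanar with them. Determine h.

The plane through K, L, M has equation 8x + 16y + 8z = 48.
Substituting N: (8)h + (8) = 48, so h = 5.

5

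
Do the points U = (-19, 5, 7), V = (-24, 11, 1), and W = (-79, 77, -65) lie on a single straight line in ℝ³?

UV = (-5, 6, -6), UW = (-60, 72, -72).
UV × UW = (0, 0, 0).
The cross product vanishes, so the three points are collinear.

Yes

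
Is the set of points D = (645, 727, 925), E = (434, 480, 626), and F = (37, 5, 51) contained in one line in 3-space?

DE = (-211, -247, -299), DF = (-608, -722, -874).
Comparing components 3 and 1: (-299)(-608) − (-211)(-874) = -2622 ≠ 0, so DE and DF are not parallel and the points are not collinear.

No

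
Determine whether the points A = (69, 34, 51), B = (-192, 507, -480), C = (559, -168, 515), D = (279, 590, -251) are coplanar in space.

No

With A as base: AB = (-261, 473, -531), AC = (490, -202, 464), AD = (210, 556, -302).
AC × AD = (-196980, 245420, 314860).
AB · (AC × AD) = 304780.
Since 304780 ≠ 0, the four points are not coplanar.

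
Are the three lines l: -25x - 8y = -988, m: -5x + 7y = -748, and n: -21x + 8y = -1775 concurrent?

No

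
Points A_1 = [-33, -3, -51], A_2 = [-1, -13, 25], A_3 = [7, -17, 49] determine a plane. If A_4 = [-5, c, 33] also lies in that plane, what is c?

A normal to the plane is n = A_1A_2 × A_1A_3 = (64, -160, -48).
A_4 lies in the plane iff n · A_1A_4 = 0.
This gives (-160)c + (-2720) = 0, so c = -17.

-17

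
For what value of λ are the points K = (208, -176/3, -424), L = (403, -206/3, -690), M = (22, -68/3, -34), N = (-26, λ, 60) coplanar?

-44/3

Normal to plane KLM: n = (5676, -26574, 5160); plane equation n·P = 551776.
Requiring n·N = 551776: (-26574)λ + (162024) = 551776.
So λ = -44/3.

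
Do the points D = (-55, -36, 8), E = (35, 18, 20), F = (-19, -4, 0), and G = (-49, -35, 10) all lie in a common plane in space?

No

The four points are coplanar iff the 3×3 determinant with rows DE, DF, DG is zero.
Rows: (90, 54, 12), (36, 32, -8), (6, 1, 2).
Expanding along the first row: (90)(72) − (54)(120) + (12)(-156) = -1872.
Nonzero ⇒ not coplanar.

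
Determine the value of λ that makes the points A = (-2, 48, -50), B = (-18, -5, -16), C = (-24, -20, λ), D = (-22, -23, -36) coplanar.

Normal to plane ABD: n = (1672, -456, 76); plane equation n·P = -29032.
Requiring n·C = -29032: (76)λ + (-31008) = -29032.
So λ = 26.

26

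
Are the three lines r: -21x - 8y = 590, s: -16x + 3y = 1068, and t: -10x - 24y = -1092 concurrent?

The three lines meet at one point iff the augmented coefficient matrix [aᵢ bᵢ cᵢ] has rank < 3, i.e. its determinant vanishes.
Here the determinant is 0.
It vanishes, so the lines are concurrent at (-54, 68).

Yes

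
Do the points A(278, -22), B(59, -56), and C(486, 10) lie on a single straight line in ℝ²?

No

AB = (-219, -34), AC = (208, 32).
If collinear, AC would be a scalar multiple of AB. But (-219)·(32) ≠ (-34)·(208) (difference 64), so they are not parallel; the points are not collinear.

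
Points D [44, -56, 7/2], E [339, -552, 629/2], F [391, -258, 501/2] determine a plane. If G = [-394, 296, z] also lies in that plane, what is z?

Coplanarity requires DE · (DF × DG) = 0.
DE = (295, -496, 311), DF = (347, -202, 247); the triple product is linear in z with coefficient 112522 and constant term 38088697.
Setting it to zero: z = -677/2.

-677/2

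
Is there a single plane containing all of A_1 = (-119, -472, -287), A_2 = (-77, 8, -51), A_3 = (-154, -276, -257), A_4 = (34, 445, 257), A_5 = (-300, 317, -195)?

The plane through A_1, A_2, A_3 has normal n = A_1A_2 × A_1A_3 = (-31856, -9520, 25032) and equation n·P = 1100120.
Checking the remaining points: n·A_4 = 1113720, n·A_5 = 1657720.
Since n·A_4 = 1113720 ≠ 1100120, A_4 is off the plane and the points are not all coplanar.

No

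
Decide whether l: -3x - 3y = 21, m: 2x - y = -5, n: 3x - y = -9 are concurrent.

Yes

Lines aᵢx + bᵢy = cᵢ with pairwise distinct directions are concurrent exactly when det[aᵢ bᵢ cᵢ] = 0.
Here the determinant is 0.
It vanishes, so the lines are concurrent at (-4, -3).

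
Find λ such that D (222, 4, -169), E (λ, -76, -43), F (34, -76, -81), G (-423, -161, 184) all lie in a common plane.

-23

The points are coplanar iff DE · (DF × DG) = 0.
Expanding, this is linear in λ: (-13720)λ + (-315560) = 0.
So λ = -23.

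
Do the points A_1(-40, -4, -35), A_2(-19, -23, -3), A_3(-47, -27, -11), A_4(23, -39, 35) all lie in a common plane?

Yes

A normal to the plane through A_1, A_2, A_3 is n = A_1A_2 × A_1A_3 = (280, -728, -616).
The plane has equation n·P = 13272. For A_4: n·A_4 = 13272.
Equal, so A_4 lies in the plane and all four are coplanar.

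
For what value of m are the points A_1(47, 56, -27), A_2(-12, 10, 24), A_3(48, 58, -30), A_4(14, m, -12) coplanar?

38

Normal to plane A_1A_2A_3: n = (36, -126, -72); plane equation n·P = -3420.
Requiring n·A_4 = -3420: (-126)m + (1368) = -3420.
So m = 38.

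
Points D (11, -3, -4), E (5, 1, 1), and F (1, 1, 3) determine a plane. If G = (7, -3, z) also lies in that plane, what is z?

-2

Coplanarity requires DE · (DF × DG) = 0.
DE = (-6, 4, 5), DF = (-10, 4, 7); the triple product is linear in z with coefficient 16 and constant term 32.
Setting it to zero: z = -2.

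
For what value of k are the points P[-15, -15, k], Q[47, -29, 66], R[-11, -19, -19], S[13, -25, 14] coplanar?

-21

Coplanarity ⇔ det[PQ; PR; PS] = 0.
Expanding, this is linear in k: (-108)k + (-2268) = 0.
So k = -21.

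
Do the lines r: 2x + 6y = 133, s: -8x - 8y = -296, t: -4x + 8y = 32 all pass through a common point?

No

Lines aᵢx + bᵢy = cᵢ with pairwise distinct directions are concurrent exactly when det[aᵢ bᵢ cᵢ] = 0.
Here the determinant is 96.
Nonzero, so no common point exists.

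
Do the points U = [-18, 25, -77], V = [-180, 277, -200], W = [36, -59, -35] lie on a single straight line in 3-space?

No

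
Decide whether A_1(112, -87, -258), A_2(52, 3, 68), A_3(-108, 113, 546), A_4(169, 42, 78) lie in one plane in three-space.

Yes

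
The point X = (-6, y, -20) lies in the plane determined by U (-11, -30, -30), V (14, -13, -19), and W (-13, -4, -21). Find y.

Coplanarity requires UV · (UW × UX) = 0.
UV = (25, 17, 11), UW = (-2, 26, 9); the triple product is linear in y with coefficient -247 and constant term -1235.
Setting it to zero: y = -5.

-5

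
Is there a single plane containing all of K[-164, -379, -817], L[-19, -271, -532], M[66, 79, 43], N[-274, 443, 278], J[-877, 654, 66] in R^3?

No

The plane through K, L, M has normal n = KL × KM = (-37650, -59150, 41570) and equation n·P = -5370240.
Checking the remaining points: n·N = -4330890, n·J = -2921430.
Since n·N = -4330890 ≠ -5370240, N is off the plane and the points are not all coplanar.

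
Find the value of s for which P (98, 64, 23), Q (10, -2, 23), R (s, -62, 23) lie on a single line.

Collinearity requires PQ × PR = 0; each component is linear in s.
The z-component gives (66)s + (4620) = 0, so s = -70.
The remaining components then also vanish.

-70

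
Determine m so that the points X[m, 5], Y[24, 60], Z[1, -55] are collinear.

The three points are collinear iff det[XY; XZ] = 0.
This determinant is linear in m: (115)m + (-1495) = 0, so m = 13.

13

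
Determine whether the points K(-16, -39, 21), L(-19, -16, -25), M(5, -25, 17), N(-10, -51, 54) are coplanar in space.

No

A normal to the plane through K, L, M is n = KL × KM = (552, -978, -525).
The plane has equation n·P = 18285. For N: n·N = 16008.
16008 ≠ 18285, so N is off the plane.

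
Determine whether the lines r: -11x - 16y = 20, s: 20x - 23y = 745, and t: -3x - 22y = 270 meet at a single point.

The three lines meet at one point iff the augmented coefficient matrix [aᵢ bᵢ cᵢ] has rank < 3, i.e. its determinant vanishes.
Here the determinant is 0.
It vanishes, so the lines are concurrent at (20, -15).

Yes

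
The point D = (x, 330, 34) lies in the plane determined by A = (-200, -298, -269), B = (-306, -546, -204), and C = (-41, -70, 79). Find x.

A normal to the plane is n = AB × AC = (-101124, 47223, 15264).
D lies in the plane iff n · AD = 0.
This gives (-101124)x + (14056236) = 0, so x = 139.

139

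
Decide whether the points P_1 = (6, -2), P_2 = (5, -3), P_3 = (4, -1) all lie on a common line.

No

P_1P_2 = (-1, -1), P_1P_3 = (-2, 1).
If collinear, P_1P_3 would be a scalar multiple of P_1P_2. But (-1)·(1) ≠ (-1)·(-2) (difference -3), so they are not parallel; the points are not collinear.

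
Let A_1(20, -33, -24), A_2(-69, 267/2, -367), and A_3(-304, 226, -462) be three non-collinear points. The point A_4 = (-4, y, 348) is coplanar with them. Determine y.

-187

Coplanarity requires A_1A_2 · (A_1A_3 × A_1A_4) = 0.
A_1A_2 = (-89, 333/2, -343), A_1A_3 = (-324, 259, -438); the triple product is linear in y with coefficient 72150 and constant term 13492050.
Setting it to zero: y = -187.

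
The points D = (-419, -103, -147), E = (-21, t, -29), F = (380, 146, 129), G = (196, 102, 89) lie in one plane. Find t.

10

The points are coplanar iff DE · (DF × DG) = 0.
Expanding, this is linear in t: (-18824)t + (188240) = 0.
So t = 10.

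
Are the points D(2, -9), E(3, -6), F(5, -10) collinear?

DE = (1, 3), DF = (3, -1).
det[DE; DF] = (1)(-1) − (3)(3) = -10.
The determinant is nonzero, so they are not collinear.

No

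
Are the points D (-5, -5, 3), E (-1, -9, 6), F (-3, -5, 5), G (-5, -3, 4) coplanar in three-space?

No

The four points are coplanar iff the 3×3 determinant with rows DE, DF, DG is zero.
Rows: (4, -4, 3), (2, 0, 2), (0, 2, 1).
Expanding along the first row: (4)(-4) − (-4)(2) + (3)(4) = 4.
Nonzero ⇒ not coplanar.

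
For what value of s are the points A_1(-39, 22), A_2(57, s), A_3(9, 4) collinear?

-14

Collinearity: (A_2 − A_1) must be parallel to (A_3 − A_1) = (48, -18).
Cross-multiplying the components: (s − 22)·(48) = (96)·(-18).
Solving gives s = -14.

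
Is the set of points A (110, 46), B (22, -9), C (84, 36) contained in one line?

AB = (-88, -55), AC = (-26, -10).
Twice the signed area of △ABC is (-88)(-10) − (-55)(-26) = -550.
The area is nonzero, so the three points are not collinear.

No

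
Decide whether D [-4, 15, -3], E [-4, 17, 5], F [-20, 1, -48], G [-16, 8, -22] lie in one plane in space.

A normal to the plane through D, E, F is n = DE × DF = (22, -128, 32).
The plane has equation n·P = -2104. For G: n·G = -2080.
-2080 ≠ -2104, so G is off the plane.

No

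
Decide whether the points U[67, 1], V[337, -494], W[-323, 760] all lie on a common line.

No

UV = (270, -495), UW = (-390, 759).
If collinear, UW would be a scalar multiple of UV. But (270)·(759) ≠ (-495)·(-390) (difference 11880), so they are not parallel; the points are not collinear.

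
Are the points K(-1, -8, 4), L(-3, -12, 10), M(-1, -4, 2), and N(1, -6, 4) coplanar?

No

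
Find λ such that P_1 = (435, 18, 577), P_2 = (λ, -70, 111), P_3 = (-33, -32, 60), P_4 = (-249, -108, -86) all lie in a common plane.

Normal to plane P_1P_3P_4: n = (-31992, 43344, 24768); plane equation n·P = 1154808.
Requiring n·P_2 = 1154808: (-31992)λ + (-284832) = 1154808.
So λ = -45.

-45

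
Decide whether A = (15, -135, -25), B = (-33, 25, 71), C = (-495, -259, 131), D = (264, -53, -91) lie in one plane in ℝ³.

The four points are coplanar iff the 3×3 determinant with rows AB, AC, AD is zero.
Rows: (-48, 160, 96), (-510, -124, 156), (249, 82, -66).
Expanding along the first row: (-48)(-4608) − (160)(-5184) + (96)(-10944) = 0.
Zero determinant ⇒ coplanar.

Yes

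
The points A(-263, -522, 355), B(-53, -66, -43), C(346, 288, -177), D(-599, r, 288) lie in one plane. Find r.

Normal to plane ABC: n = (79788, -130662, -107604); plane equation n·P = 9021900.
Requiring n·D = 9021900: (-130662)r + (-78782964) = 9021900.
So r = -672.

-672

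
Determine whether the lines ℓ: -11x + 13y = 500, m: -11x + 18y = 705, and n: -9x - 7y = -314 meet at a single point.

Yes

Intersecting ℓ and m: solving the 2×2 system gives (x, y) = (3, 41).
Substitute into n: (-9)(3) + (-7)(41) = -314.
This equals -314, so (3, 41) lies on all three lines and they are concurrent.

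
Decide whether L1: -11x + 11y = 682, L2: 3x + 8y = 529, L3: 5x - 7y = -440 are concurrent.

Yes

Lines aᵢx + bᵢy = cᵢ with pairwise distinct directions are concurrent exactly when det[aᵢ bᵢ cᵢ] = 0.
Here the determinant is 0.
It vanishes, so the lines are concurrent at (3, 65).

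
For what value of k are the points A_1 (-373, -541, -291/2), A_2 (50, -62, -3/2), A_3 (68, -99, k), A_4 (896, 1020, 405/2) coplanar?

87/2

Normal to plane A_1A_2A_4: n = (-58092, 35532, 52452); plane equation n·P = -5186262.
Requiring n·A_3 = -5186262: (52452)k + (-7467924) = -5186262.
So k = 87/2.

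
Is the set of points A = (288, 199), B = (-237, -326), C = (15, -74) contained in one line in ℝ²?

AB = (-525, -525), AC = (-273, -273).
Twice the signed area of △ABC is (-525)(-273) − (-525)(-273) = 0.
The triangle is degenerate (zero area), so the points are collinear.

Yes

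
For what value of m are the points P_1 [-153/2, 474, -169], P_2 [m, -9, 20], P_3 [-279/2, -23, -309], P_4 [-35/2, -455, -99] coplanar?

Coplanarity ⇔ det[P_1P_2; P_1P_3; P_1P_4] = 0.
Expanding, this is linear in m: (-164850)m + (5852175) = 0.
So m = 71/2.

71/2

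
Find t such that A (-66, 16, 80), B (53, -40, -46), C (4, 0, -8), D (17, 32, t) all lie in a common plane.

Normal to plane ABC: n = (2912, 1652, 2016); plane equation n·P = -4480.
Requiring n·D = -4480: (2016)t + (102368) = -4480.
So t = -53.

-53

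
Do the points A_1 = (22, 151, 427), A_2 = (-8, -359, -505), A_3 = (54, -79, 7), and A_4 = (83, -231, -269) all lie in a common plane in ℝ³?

The four points are coplanar iff the 3×3 determinant with rows A_1A_2, A_1A_3, A_1A_4 is zero.
Rows: (-30, -510, -932), (32, -230, -420), (61, -382, -696).
Expanding along the first row: (-30)(-360) − (-510)(3348) + (-932)(1806) = 35088.
Nonzero ⇒ not coplanar.

No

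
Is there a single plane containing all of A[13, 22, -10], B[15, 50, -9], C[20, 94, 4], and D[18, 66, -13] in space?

No

With A as base: AB = (2, 28, 1), AC = (7, 72, 14), AD = (5, 44, -3).
AC × AD = (-832, 91, -52).
AB · (AC × AD) = 832.
Since 832 ≠ 0, the four points are not coplanar.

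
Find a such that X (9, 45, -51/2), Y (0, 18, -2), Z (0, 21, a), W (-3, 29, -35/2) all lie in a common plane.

-11/2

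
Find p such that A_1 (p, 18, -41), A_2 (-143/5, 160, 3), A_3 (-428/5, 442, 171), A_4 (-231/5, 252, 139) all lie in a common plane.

3/5

Coplanarity ⇔ det[A_1A_2; A_1A_3; A_1A_4] = 0.
Expanding, this is linear in p: (-22896)p + (68688/5) = 0.
So p = 3/5.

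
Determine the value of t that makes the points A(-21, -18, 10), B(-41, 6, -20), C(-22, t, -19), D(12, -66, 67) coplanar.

14

Normal to plane ABD: n = (-72, 150, 168); plane equation n·P = 492.
Requiring n·C = 492: (150)t + (-1608) = 492.
So t = 14.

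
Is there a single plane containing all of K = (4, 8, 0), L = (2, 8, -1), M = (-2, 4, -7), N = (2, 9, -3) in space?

No

With K as base: KL = (-2, 0, -1), KM = (-6, -4, -7), KN = (-2, 1, -3).
KM × KN = (19, -4, -14).
KL · (KM × KN) = -24.
Since -24 ≠ 0, the four points are not coplanar.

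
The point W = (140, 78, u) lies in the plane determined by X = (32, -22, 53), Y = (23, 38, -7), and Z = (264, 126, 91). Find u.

43

The plane through X, Y, Z has equation 11160x − 13578y − 15252z = -152520.
Substituting W: (-15252)u + (503316) = -152520, so u = 43.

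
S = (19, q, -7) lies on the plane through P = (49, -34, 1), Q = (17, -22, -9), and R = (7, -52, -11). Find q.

Coplanarity requires PQ · (PR × PS) = 0.
PQ = (-32, 12, -10), PR = (-42, -18, -12); the triple product is linear in q with coefficient 36 and constant term 2304.
Setting it to zero: q = -64.

-64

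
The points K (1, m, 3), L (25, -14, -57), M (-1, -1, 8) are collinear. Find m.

-2

Collinearity requires KL × KM = 0; each component is linear in m.
The x-component gives (-65)m + (-130) = 0, so m = -2.
The remaining components then also vanish.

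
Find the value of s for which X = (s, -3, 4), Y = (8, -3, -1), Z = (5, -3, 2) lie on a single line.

Direction YZ = (-3, 0, 3). From the z-coordinate of X, the parameter along the line is τ = (4 − (-1))/3 = 5/3.
Then s = 8 + 5/3·(-3) = 3.

3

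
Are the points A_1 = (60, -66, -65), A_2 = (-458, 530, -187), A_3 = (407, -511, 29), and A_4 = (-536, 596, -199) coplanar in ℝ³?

Yes

With A_1 as base: A_1A_2 = (-518, 596, -122), A_1A_3 = (347, -445, 94), A_1A_4 = (-596, 662, -134).
A_1A_3 × A_1A_4 = (-2598, -9526, -35506).
A_1A_2 · (A_1A_3 × A_1A_4) = 0.
The scalar triple product vanishes, so the four points are coplanar.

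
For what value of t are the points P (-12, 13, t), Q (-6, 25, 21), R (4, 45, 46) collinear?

Collinearity requires PQ × PR = 0; each component is linear in t.
The x-component gives (20)t + (-120) = 0, so t = 6.
The remaining components then also vanish.

6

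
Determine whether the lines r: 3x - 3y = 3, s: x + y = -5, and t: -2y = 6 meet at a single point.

Intersecting r and s: solving the 2×2 system gives (x, y) = (-2, -3).
Substitute into t: (0)(-2) + (-2)(-3) = 6.
This equals 6, so (-2, -3) lies on all three lines and they are concurrent.

Yes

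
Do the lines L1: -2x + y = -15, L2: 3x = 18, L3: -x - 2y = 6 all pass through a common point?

No

Lines aᵢx + bᵢy = cᵢ with pairwise distinct directions are concurrent exactly when det[aᵢ bᵢ cᵢ] = 0.
Here the determinant is -18.
Nonzero, so no common point exists.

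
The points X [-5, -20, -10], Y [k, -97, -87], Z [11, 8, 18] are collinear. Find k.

-49

Collinearity requires XY × XZ = 0; each component is linear in k.
The y-component gives (-28)k + (-1372) = 0, so k = -49.
The remaining components then also vanish.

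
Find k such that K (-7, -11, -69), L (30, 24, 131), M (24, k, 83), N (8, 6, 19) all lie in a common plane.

Coplanarity ⇔ det[KL; KM; KN] = 0.
Expanding, this is linear in k: (256)k + (-3072) = 0.
So k = 12.

12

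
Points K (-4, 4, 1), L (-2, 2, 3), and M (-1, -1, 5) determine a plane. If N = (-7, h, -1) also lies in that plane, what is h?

A normal to the plane is n = KL × KM = (2, -2, -4).
N lies in the plane iff n · KN = 0.
This gives (-2)h + (10) = 0, so h = 5.

5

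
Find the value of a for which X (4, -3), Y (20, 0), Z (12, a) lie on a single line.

Collinearity: (Z − X) must be parallel to (Y − X) = (16, 3).
Cross-multiplying the components: (a − (-3))·(16) = (8)·(3).
Solving gives a = -3/2.

-3/2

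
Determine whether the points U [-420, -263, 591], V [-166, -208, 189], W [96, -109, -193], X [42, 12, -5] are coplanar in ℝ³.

With U as base: UV = (254, 55, -402), UW = (516, 154, -784), UX = (462, 275, -596).
UW × UX = (123816, -54672, 70752).
UV · (UW × UX) = 0.
The scalar triple product vanishes, so the four points are coplanar.

Yes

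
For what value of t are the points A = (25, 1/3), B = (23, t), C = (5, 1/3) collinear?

Collinearity: (B − A) must be parallel to (C − A) = (-20, 0).
Cross-multiplying the components: (t − 1/3)·(-20) = (-2)·(0).
Solving gives t = 1/3.

1/3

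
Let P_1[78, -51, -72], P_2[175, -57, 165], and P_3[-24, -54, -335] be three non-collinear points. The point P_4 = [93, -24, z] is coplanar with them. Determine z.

Coplanarity requires P_1P_2 · (P_1P_3 × P_1P_4) = 0.
P_1P_2 = (97, -6, 237), P_1P_3 = (-102, -3, -263); the triple product is linear in z with coefficient -903 and constant term 5418.
Setting it to zero: z = 6.

6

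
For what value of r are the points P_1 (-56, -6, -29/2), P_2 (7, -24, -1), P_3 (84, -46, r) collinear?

Direction P_1P_2 = (63, -18, 27/2). From the x-coordinate of P_3, the parameter along the line is τ = (84 − (-56))/63 = 20/9.
Then r = (-29/2) + 20/9·(27/2) = 31/2.

31/2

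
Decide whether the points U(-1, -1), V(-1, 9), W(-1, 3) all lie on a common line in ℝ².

UV = (0, 10), UW = (0, 4).
Twice the signed area of △UVW is (0)(4) − (10)(0) = 0.
The triangle is degenerate (zero area), so the points are collinear.

Yes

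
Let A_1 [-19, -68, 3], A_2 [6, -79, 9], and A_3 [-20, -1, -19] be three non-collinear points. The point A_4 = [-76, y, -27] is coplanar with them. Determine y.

The plane through A_1, A_2, A_3 has equation −160x + 544y + 1664z = -28960.
Substituting A_4: (544)y + (-32768) = -28960, so y = 7.

7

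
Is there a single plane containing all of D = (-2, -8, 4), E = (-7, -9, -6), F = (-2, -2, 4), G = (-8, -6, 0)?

No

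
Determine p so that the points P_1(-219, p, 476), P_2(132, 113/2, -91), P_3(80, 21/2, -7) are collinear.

-254

Direction P_2P_3 = (-52, -46, 84). From the x-coordinate of P_1, the parameter along the line is τ = (-219 − 132)/(-52) = 27/4.
Then p = 113/2 + 27/4·(-46) = -254.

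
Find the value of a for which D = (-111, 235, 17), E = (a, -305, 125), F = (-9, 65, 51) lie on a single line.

Collinearity requires DE × DF = 0; each component is linear in a.
The y-component gives (-34)a + (7242) = 0, so a = 213.
The remaining components then also vanish.

213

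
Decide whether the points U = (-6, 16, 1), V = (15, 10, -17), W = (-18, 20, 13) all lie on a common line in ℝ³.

UV = (21, -6, -18), UW = (-12, 4, 12).
UV × UW = (0, -36, 12).
The cross product is nonzero, so the points do not lie on one line.

No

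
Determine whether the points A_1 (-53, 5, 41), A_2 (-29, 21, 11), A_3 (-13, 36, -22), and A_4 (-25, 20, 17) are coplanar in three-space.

With A_1 as base: A_1A_2 = (24, 16, -30), A_1A_3 = (40, 31, -63), A_1A_4 = (28, 15, -24).
A_1A_3 × A_1A_4 = (201, -804, -268).
A_1A_2 · (A_1A_3 × A_1A_4) = 0.
The scalar triple product vanishes, so the four points are coplanar.

Yes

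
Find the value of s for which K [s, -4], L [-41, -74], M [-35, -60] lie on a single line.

-11

Collinearity: (K − L) must be parallel to (M − L) = (6, 14).
Cross-multiplying the components: (s − (-41))·(14) = (70)·(6).
Solving gives s = -11.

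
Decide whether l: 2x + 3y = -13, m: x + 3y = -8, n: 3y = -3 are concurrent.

Intersecting l and m: solving the 2×2 system gives (x, y) = (-5, -1).
Substitute into n: (0)(-5) + (3)(-1) = -3.
This equals -3, so (-5, -1) lies on all three lines and they are concurrent.

Yes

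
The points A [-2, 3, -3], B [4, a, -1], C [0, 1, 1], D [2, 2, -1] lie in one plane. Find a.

2

Coplanarity ⇔ det[AB; AC; AD] = 0.
Expanding, this is linear in a: (12)a + (-24) = 0.
So a = 2.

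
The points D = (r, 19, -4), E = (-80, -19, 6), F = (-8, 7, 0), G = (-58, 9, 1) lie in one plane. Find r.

72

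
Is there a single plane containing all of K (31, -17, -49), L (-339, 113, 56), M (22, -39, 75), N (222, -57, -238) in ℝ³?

No

The four points are coplanar iff the 3×3 determinant with rows KL, KM, KN is zero.
Rows: (-370, 130, 105), (-9, -22, 124), (191, -40, -189).
Expanding along the first row: (-370)(9118) − (130)(-21983) + (105)(4562) = -36860.
Nonzero ⇒ not coplanar.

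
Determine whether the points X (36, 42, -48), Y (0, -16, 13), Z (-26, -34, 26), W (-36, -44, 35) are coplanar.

Yes

With X as base: XY = (-36, -58, 61), XZ = (-62, -76, 74), XW = (-72, -86, 83).
XZ × XW = (56, -182, -140).
XY · (XZ × XW) = 0.
The scalar triple product vanishes, so the four points are coplanar.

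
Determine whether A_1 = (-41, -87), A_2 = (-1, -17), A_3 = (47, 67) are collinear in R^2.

Yes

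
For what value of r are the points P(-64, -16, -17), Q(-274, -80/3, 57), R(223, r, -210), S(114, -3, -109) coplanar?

11

Normal to plane PQS: n = (58/3, -6148, -2494/3); plane equation n·X = 333790/3.
Requiring n·R = 333790/3: (-6148)r + (536674/3) = 333790/3.
So r = 11.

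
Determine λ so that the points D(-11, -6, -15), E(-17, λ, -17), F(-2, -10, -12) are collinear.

Collinearity requires DE × DF = 0; each component is linear in λ.
The x-component gives (3)λ + (10) = 0, so λ = -10/3.
The remaining components then also vanish.

-10/3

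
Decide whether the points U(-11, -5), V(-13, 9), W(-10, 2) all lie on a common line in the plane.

UV = (-2, 14), UW = (1, 7).
If collinear, UW would be a scalar multiple of UV. But (-2)·(7) ≠ (14)·(1) (difference -28), so they are not parallel; the points are not collinear.

No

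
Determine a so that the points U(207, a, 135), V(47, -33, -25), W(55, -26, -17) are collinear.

107

Collinearity requires UV × UW = 0; each component is linear in a.
The x-component gives (-8)a + (856) = 0, so a = 107.
The remaining components then also vanish.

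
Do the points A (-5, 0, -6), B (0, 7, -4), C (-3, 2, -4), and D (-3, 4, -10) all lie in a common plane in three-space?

A normal to the plane through A, B, C is n = AB × AC = (10, -6, -4).
The plane has equation n·P = -26. For D: n·D = -14.
-14 ≠ -26, so D is off the plane.

No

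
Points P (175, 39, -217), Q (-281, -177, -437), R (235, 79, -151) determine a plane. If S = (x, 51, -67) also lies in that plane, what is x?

67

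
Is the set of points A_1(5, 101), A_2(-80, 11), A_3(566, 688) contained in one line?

A_1A_2 = (-85, -90), A_1A_3 = (561, 587).
If collinear, A_1A_3 would be a scalar multiple of A_1A_2. But (-85)·(587) ≠ (-90)·(561) (difference 595), so they are not parallel; the points are not collinear.

No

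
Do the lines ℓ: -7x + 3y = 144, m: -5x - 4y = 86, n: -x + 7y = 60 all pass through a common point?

No

Lines aᵢx + bᵢy = cᵢ with pairwise distinct directions are concurrent exactly when det[aᵢ bᵢ cᵢ] = 0.
Here the determinant is 920.
Nonzero, so no common point exists.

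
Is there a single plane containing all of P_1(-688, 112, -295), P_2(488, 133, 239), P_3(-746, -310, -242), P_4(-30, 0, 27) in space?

With P_1 as base: P_1P_2 = (1176, 21, 534), P_1P_3 = (-58, -422, 53), P_1P_4 = (658, -112, 322).
P_1P_3 × P_1P_4 = (-129948, 53550, 284172).
P_1P_2 · (P_1P_3 × P_1P_4) = 53550.
Since 53550 ≠ 0, the four points are not coplanar.

No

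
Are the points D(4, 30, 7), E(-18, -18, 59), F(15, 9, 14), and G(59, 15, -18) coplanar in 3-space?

A normal to the plane through D, E, F is n = DE × DF = (756, 726, 990).
The plane has equation n·P = 31734. For G: n·G = 37674.
37674 ≠ 31734, so G is off the plane.

No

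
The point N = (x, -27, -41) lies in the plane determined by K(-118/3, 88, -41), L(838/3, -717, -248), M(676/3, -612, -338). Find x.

28/3

A normal to the plane is n = KL × KM = (94185, 39858, -10010).
N lies in the plane iff n · KN = 0.
This gives (94185)x + (-879060) = 0, so x = 28/3.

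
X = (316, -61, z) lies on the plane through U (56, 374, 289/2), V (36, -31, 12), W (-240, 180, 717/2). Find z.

-541/2

Coplanarity requires UV · (UW × UX) = 0.
UV = (-20, -405, -265/2), UW = (-296, -194, 214); the triple product is linear in z with coefficient -116000 and constant term -31378000.
Setting it to zero: z = -541/2.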